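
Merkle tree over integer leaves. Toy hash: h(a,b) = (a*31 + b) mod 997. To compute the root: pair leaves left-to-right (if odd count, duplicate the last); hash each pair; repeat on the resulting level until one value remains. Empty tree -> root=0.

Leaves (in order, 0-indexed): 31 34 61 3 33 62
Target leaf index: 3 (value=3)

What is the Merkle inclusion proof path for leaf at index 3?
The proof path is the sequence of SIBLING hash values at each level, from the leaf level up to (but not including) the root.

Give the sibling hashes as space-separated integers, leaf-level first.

Answer: 61 995 822

Derivation:
L0 (leaves): [31, 34, 61, 3, 33, 62], target index=3
L1: h(31,34)=(31*31+34)%997=995 [pair 0] h(61,3)=(61*31+3)%997=897 [pair 1] h(33,62)=(33*31+62)%997=88 [pair 2] -> [995, 897, 88]
  Sibling for proof at L0: 61
L2: h(995,897)=(995*31+897)%997=835 [pair 0] h(88,88)=(88*31+88)%997=822 [pair 1] -> [835, 822]
  Sibling for proof at L1: 995
L3: h(835,822)=(835*31+822)%997=785 [pair 0] -> [785]
  Sibling for proof at L2: 822
Root: 785
Proof path (sibling hashes from leaf to root): [61, 995, 822]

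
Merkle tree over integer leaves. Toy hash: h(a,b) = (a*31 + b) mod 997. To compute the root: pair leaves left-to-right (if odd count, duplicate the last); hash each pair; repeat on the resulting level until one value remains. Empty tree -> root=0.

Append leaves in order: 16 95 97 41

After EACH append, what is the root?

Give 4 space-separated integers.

Answer: 16 591 488 432

Derivation:
After append 16 (leaves=[16]):
  L0: [16]
  root=16
After append 95 (leaves=[16, 95]):
  L0: [16, 95]
  L1: h(16,95)=(16*31+95)%997=591 -> [591]
  root=591
After append 97 (leaves=[16, 95, 97]):
  L0: [16, 95, 97]
  L1: h(16,95)=(16*31+95)%997=591 h(97,97)=(97*31+97)%997=113 -> [591, 113]
  L2: h(591,113)=(591*31+113)%997=488 -> [488]
  root=488
After append 41 (leaves=[16, 95, 97, 41]):
  L0: [16, 95, 97, 41]
  L1: h(16,95)=(16*31+95)%997=591 h(97,41)=(97*31+41)%997=57 -> [591, 57]
  L2: h(591,57)=(591*31+57)%997=432 -> [432]
  root=432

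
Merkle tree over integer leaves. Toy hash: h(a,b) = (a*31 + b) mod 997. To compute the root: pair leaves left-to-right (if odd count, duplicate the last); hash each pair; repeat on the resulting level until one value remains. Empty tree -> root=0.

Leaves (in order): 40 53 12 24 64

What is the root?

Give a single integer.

L0: [40, 53, 12, 24, 64]
L1: h(40,53)=(40*31+53)%997=296 h(12,24)=(12*31+24)%997=396 h(64,64)=(64*31+64)%997=54 -> [296, 396, 54]
L2: h(296,396)=(296*31+396)%997=599 h(54,54)=(54*31+54)%997=731 -> [599, 731]
L3: h(599,731)=(599*31+731)%997=357 -> [357]

Answer: 357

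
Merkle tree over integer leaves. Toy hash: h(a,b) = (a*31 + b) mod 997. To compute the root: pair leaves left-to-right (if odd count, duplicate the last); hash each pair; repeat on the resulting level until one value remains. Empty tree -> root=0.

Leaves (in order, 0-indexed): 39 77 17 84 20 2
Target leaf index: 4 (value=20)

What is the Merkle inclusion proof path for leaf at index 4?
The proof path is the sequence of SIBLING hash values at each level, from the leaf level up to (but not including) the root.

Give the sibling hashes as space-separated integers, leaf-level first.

Answer: 2 622 597

Derivation:
L0 (leaves): [39, 77, 17, 84, 20, 2], target index=4
L1: h(39,77)=(39*31+77)%997=289 [pair 0] h(17,84)=(17*31+84)%997=611 [pair 1] h(20,2)=(20*31+2)%997=622 [pair 2] -> [289, 611, 622]
  Sibling for proof at L0: 2
L2: h(289,611)=(289*31+611)%997=597 [pair 0] h(622,622)=(622*31+622)%997=961 [pair 1] -> [597, 961]
  Sibling for proof at L1: 622
L3: h(597,961)=(597*31+961)%997=525 [pair 0] -> [525]
  Sibling for proof at L2: 597
Root: 525
Proof path (sibling hashes from leaf to root): [2, 622, 597]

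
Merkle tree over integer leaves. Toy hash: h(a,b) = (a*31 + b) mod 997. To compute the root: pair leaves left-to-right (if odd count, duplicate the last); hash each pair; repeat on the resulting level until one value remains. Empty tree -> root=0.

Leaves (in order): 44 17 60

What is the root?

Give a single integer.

L0: [44, 17, 60]
L1: h(44,17)=(44*31+17)%997=384 h(60,60)=(60*31+60)%997=923 -> [384, 923]
L2: h(384,923)=(384*31+923)%997=863 -> [863]

Answer: 863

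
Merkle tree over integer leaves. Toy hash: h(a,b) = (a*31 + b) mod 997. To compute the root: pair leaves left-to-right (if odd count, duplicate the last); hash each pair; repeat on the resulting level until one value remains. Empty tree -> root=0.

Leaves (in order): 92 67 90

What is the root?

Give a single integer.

Answer: 648

Derivation:
L0: [92, 67, 90]
L1: h(92,67)=(92*31+67)%997=925 h(90,90)=(90*31+90)%997=886 -> [925, 886]
L2: h(925,886)=(925*31+886)%997=648 -> [648]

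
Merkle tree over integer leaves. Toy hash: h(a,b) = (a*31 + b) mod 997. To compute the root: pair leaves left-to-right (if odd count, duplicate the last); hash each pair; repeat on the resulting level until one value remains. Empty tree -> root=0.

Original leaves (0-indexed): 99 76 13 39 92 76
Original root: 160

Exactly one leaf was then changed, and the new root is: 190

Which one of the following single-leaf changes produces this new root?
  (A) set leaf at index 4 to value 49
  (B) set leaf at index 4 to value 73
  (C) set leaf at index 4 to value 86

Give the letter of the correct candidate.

Original leaves: [99, 76, 13, 39, 92, 76]
Target new root: 190
Try each candidate change and compute the resulting root:
Candidate A: set leaf[4] = 49 -> leaves = [99, 76, 13, 39, 49, 76]
  L0: [99, 76, 13, 39, 49, 76]
  L1: h(99,76)=(99*31+76)%997=154 h(13,39)=(13*31+39)%997=442 h(49,76)=(49*31+76)%997=598 -> [154, 442, 598]
  L2: h(154,442)=(154*31+442)%997=231 h(598,598)=(598*31+598)%997=193 -> [231, 193]
  L3: h(231,193)=(231*31+193)%997=375 -> [375]
  root = 375 != target 190
Candidate B: set leaf[4] = 73 -> leaves = [99, 76, 13, 39, 73, 76]
  L0: [99, 76, 13, 39, 73, 76]
  L1: h(99,76)=(99*31+76)%997=154 h(13,39)=(13*31+39)%997=442 h(73,76)=(73*31+76)%997=345 -> [154, 442, 345]
  L2: h(154,442)=(154*31+442)%997=231 h(345,345)=(345*31+345)%997=73 -> [231, 73]
  L3: h(231,73)=(231*31+73)%997=255 -> [255]
  root = 255 != target 190
Candidate C: set leaf[4] = 86 -> leaves = [99, 76, 13, 39, 86, 76]
  L0: [99, 76, 13, 39, 86, 76]
  L1: h(99,76)=(99*31+76)%997=154 h(13,39)=(13*31+39)%997=442 h(86,76)=(86*31+76)%997=748 -> [154, 442, 748]
  L2: h(154,442)=(154*31+442)%997=231 h(748,748)=(748*31+748)%997=8 -> [231, 8]
  L3: h(231,8)=(231*31+8)%997=190 -> [190]
  root = 190 == target 190  ** MATCH **
Candidate C produces the target root.

Answer: C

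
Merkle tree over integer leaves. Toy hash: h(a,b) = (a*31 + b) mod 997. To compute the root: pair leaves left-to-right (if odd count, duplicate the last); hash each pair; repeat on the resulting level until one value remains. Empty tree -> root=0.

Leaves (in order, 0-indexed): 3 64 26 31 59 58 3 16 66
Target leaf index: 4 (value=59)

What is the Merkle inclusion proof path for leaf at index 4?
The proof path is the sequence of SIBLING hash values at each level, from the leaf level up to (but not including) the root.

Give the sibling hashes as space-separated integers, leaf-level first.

L0 (leaves): [3, 64, 26, 31, 59, 58, 3, 16, 66], target index=4
L1: h(3,64)=(3*31+64)%997=157 [pair 0] h(26,31)=(26*31+31)%997=837 [pair 1] h(59,58)=(59*31+58)%997=890 [pair 2] h(3,16)=(3*31+16)%997=109 [pair 3] h(66,66)=(66*31+66)%997=118 [pair 4] -> [157, 837, 890, 109, 118]
  Sibling for proof at L0: 58
L2: h(157,837)=(157*31+837)%997=719 [pair 0] h(890,109)=(890*31+109)%997=780 [pair 1] h(118,118)=(118*31+118)%997=785 [pair 2] -> [719, 780, 785]
  Sibling for proof at L1: 109
L3: h(719,780)=(719*31+780)%997=138 [pair 0] h(785,785)=(785*31+785)%997=195 [pair 1] -> [138, 195]
  Sibling for proof at L2: 719
L4: h(138,195)=(138*31+195)%997=485 [pair 0] -> [485]
  Sibling for proof at L3: 195
Root: 485
Proof path (sibling hashes from leaf to root): [58, 109, 719, 195]

Answer: 58 109 719 195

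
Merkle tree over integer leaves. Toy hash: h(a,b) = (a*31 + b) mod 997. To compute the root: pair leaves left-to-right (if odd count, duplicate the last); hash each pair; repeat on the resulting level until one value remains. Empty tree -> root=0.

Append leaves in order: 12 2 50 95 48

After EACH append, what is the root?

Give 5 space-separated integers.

Answer: 12 374 233 278 941

Derivation:
After append 12 (leaves=[12]):
  L0: [12]
  root=12
After append 2 (leaves=[12, 2]):
  L0: [12, 2]
  L1: h(12,2)=(12*31+2)%997=374 -> [374]
  root=374
After append 50 (leaves=[12, 2, 50]):
  L0: [12, 2, 50]
  L1: h(12,2)=(12*31+2)%997=374 h(50,50)=(50*31+50)%997=603 -> [374, 603]
  L2: h(374,603)=(374*31+603)%997=233 -> [233]
  root=233
After append 95 (leaves=[12, 2, 50, 95]):
  L0: [12, 2, 50, 95]
  L1: h(12,2)=(12*31+2)%997=374 h(50,95)=(50*31+95)%997=648 -> [374, 648]
  L2: h(374,648)=(374*31+648)%997=278 -> [278]
  root=278
After append 48 (leaves=[12, 2, 50, 95, 48]):
  L0: [12, 2, 50, 95, 48]
  L1: h(12,2)=(12*31+2)%997=374 h(50,95)=(50*31+95)%997=648 h(48,48)=(48*31+48)%997=539 -> [374, 648, 539]
  L2: h(374,648)=(374*31+648)%997=278 h(539,539)=(539*31+539)%997=299 -> [278, 299]
  L3: h(278,299)=(278*31+299)%997=941 -> [941]
  root=941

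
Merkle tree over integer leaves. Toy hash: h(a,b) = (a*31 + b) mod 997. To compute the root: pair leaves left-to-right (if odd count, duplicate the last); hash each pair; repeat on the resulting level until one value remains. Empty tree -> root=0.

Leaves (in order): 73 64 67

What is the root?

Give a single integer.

L0: [73, 64, 67]
L1: h(73,64)=(73*31+64)%997=333 h(67,67)=(67*31+67)%997=150 -> [333, 150]
L2: h(333,150)=(333*31+150)%997=503 -> [503]

Answer: 503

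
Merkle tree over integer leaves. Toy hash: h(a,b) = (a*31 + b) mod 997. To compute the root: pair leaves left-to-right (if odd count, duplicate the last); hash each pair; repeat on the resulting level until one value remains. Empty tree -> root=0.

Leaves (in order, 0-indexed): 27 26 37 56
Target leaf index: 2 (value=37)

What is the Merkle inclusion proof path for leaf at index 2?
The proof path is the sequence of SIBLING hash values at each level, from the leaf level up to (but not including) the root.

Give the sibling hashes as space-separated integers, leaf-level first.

L0 (leaves): [27, 26, 37, 56], target index=2
L1: h(27,26)=(27*31+26)%997=863 [pair 0] h(37,56)=(37*31+56)%997=206 [pair 1] -> [863, 206]
  Sibling for proof at L0: 56
L2: h(863,206)=(863*31+206)%997=40 [pair 0] -> [40]
  Sibling for proof at L1: 863
Root: 40
Proof path (sibling hashes from leaf to root): [56, 863]

Answer: 56 863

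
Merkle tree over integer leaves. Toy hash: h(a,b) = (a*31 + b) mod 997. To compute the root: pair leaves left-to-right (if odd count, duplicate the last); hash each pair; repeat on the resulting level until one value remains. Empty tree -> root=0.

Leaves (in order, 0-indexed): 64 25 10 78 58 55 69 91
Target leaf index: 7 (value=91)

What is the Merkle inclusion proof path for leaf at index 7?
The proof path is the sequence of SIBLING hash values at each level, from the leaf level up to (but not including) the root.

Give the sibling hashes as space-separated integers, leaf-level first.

Answer: 69 856 853

Derivation:
L0 (leaves): [64, 25, 10, 78, 58, 55, 69, 91], target index=7
L1: h(64,25)=(64*31+25)%997=15 [pair 0] h(10,78)=(10*31+78)%997=388 [pair 1] h(58,55)=(58*31+55)%997=856 [pair 2] h(69,91)=(69*31+91)%997=236 [pair 3] -> [15, 388, 856, 236]
  Sibling for proof at L0: 69
L2: h(15,388)=(15*31+388)%997=853 [pair 0] h(856,236)=(856*31+236)%997=850 [pair 1] -> [853, 850]
  Sibling for proof at L1: 856
L3: h(853,850)=(853*31+850)%997=374 [pair 0] -> [374]
  Sibling for proof at L2: 853
Root: 374
Proof path (sibling hashes from leaf to root): [69, 856, 853]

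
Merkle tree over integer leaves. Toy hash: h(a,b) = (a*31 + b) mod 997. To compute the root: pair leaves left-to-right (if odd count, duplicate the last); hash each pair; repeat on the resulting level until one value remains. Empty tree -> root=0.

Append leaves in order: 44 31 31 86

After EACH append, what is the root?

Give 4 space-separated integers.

After append 44 (leaves=[44]):
  L0: [44]
  root=44
After append 31 (leaves=[44, 31]):
  L0: [44, 31]
  L1: h(44,31)=(44*31+31)%997=398 -> [398]
  root=398
After append 31 (leaves=[44, 31, 31]):
  L0: [44, 31, 31]
  L1: h(44,31)=(44*31+31)%997=398 h(31,31)=(31*31+31)%997=992 -> [398, 992]
  L2: h(398,992)=(398*31+992)%997=369 -> [369]
  root=369
After append 86 (leaves=[44, 31, 31, 86]):
  L0: [44, 31, 31, 86]
  L1: h(44,31)=(44*31+31)%997=398 h(31,86)=(31*31+86)%997=50 -> [398, 50]
  L2: h(398,50)=(398*31+50)%997=424 -> [424]
  root=424

Answer: 44 398 369 424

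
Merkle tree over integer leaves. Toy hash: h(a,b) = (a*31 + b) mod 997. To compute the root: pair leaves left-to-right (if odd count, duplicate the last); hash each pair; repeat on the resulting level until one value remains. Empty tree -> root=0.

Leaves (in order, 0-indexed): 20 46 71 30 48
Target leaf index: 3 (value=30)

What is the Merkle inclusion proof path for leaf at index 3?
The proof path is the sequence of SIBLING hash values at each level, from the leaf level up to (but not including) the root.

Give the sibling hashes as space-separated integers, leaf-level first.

L0 (leaves): [20, 46, 71, 30, 48], target index=3
L1: h(20,46)=(20*31+46)%997=666 [pair 0] h(71,30)=(71*31+30)%997=237 [pair 1] h(48,48)=(48*31+48)%997=539 [pair 2] -> [666, 237, 539]
  Sibling for proof at L0: 71
L2: h(666,237)=(666*31+237)%997=943 [pair 0] h(539,539)=(539*31+539)%997=299 [pair 1] -> [943, 299]
  Sibling for proof at L1: 666
L3: h(943,299)=(943*31+299)%997=619 [pair 0] -> [619]
  Sibling for proof at L2: 299
Root: 619
Proof path (sibling hashes from leaf to root): [71, 666, 299]

Answer: 71 666 299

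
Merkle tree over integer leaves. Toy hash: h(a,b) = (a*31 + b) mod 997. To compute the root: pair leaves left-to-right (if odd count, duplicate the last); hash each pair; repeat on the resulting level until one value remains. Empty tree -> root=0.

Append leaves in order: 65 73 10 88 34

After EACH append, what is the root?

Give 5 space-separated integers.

Answer: 65 94 243 321 899

Derivation:
After append 65 (leaves=[65]):
  L0: [65]
  root=65
After append 73 (leaves=[65, 73]):
  L0: [65, 73]
  L1: h(65,73)=(65*31+73)%997=94 -> [94]
  root=94
After append 10 (leaves=[65, 73, 10]):
  L0: [65, 73, 10]
  L1: h(65,73)=(65*31+73)%997=94 h(10,10)=(10*31+10)%997=320 -> [94, 320]
  L2: h(94,320)=(94*31+320)%997=243 -> [243]
  root=243
After append 88 (leaves=[65, 73, 10, 88]):
  L0: [65, 73, 10, 88]
  L1: h(65,73)=(65*31+73)%997=94 h(10,88)=(10*31+88)%997=398 -> [94, 398]
  L2: h(94,398)=(94*31+398)%997=321 -> [321]
  root=321
After append 34 (leaves=[65, 73, 10, 88, 34]):
  L0: [65, 73, 10, 88, 34]
  L1: h(65,73)=(65*31+73)%997=94 h(10,88)=(10*31+88)%997=398 h(34,34)=(34*31+34)%997=91 -> [94, 398, 91]
  L2: h(94,398)=(94*31+398)%997=321 h(91,91)=(91*31+91)%997=918 -> [321, 918]
  L3: h(321,918)=(321*31+918)%997=899 -> [899]
  root=899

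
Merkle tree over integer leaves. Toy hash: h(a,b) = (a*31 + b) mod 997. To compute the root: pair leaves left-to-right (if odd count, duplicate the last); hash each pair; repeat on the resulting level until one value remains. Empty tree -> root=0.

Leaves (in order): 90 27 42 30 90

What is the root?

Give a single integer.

L0: [90, 27, 42, 30, 90]
L1: h(90,27)=(90*31+27)%997=823 h(42,30)=(42*31+30)%997=335 h(90,90)=(90*31+90)%997=886 -> [823, 335, 886]
L2: h(823,335)=(823*31+335)%997=923 h(886,886)=(886*31+886)%997=436 -> [923, 436]
L3: h(923,436)=(923*31+436)%997=136 -> [136]

Answer: 136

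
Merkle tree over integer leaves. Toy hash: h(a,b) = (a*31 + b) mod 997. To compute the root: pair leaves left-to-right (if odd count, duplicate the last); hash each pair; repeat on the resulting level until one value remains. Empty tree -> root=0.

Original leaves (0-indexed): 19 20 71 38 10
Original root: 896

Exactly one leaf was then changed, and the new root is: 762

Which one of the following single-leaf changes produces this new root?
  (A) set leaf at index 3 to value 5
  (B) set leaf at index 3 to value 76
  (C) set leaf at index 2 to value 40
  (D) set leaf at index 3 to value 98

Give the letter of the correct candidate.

Original leaves: [19, 20, 71, 38, 10]
Target new root: 762
Try each candidate change and compute the resulting root:
Candidate A: set leaf[3] = 5 -> leaves = [19, 20, 71, 5, 10]
  L0: [19, 20, 71, 5, 10]
  L1: h(19,20)=(19*31+20)%997=609 h(71,5)=(71*31+5)%997=212 h(10,10)=(10*31+10)%997=320 -> [609, 212, 320]
  L2: h(609,212)=(609*31+212)%997=148 h(320,320)=(320*31+320)%997=270 -> [148, 270]
  L3: h(148,270)=(148*31+270)%997=870 -> [870]
  root = 870 != target 762
Candidate B: set leaf[3] = 76 -> leaves = [19, 20, 71, 76, 10]
  L0: [19, 20, 71, 76, 10]
  L1: h(19,20)=(19*31+20)%997=609 h(71,76)=(71*31+76)%997=283 h(10,10)=(10*31+10)%997=320 -> [609, 283, 320]
  L2: h(609,283)=(609*31+283)%997=219 h(320,320)=(320*31+320)%997=270 -> [219, 270]
  L3: h(219,270)=(219*31+270)%997=80 -> [80]
  root = 80 != target 762
Candidate C: set leaf[2] = 40 -> leaves = [19, 20, 40, 38, 10]
  L0: [19, 20, 40, 38, 10]
  L1: h(19,20)=(19*31+20)%997=609 h(40,38)=(40*31+38)%997=281 h(10,10)=(10*31+10)%997=320 -> [609, 281, 320]
  L2: h(609,281)=(609*31+281)%997=217 h(320,320)=(320*31+320)%997=270 -> [217, 270]
  L3: h(217,270)=(217*31+270)%997=18 -> [18]
  root = 18 != target 762
Candidate D: set leaf[3] = 98 -> leaves = [19, 20, 71, 98, 10]
  L0: [19, 20, 71, 98, 10]
  L1: h(19,20)=(19*31+20)%997=609 h(71,98)=(71*31+98)%997=305 h(10,10)=(10*31+10)%997=320 -> [609, 305, 320]
  L2: h(609,305)=(609*31+305)%997=241 h(320,320)=(320*31+320)%997=270 -> [241, 270]
  L3: h(241,270)=(241*31+270)%997=762 -> [762]
  root = 762 == target 762  ** MATCH **
Candidate D produces the target root.

Answer: D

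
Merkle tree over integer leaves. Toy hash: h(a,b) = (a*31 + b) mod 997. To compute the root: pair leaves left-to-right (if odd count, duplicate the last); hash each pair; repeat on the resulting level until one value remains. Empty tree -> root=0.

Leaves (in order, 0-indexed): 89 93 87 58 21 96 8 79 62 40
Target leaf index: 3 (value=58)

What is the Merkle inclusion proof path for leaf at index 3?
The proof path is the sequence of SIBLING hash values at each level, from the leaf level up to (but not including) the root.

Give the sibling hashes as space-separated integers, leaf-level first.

Answer: 87 858 553 133

Derivation:
L0 (leaves): [89, 93, 87, 58, 21, 96, 8, 79, 62, 40], target index=3
L1: h(89,93)=(89*31+93)%997=858 [pair 0] h(87,58)=(87*31+58)%997=761 [pair 1] h(21,96)=(21*31+96)%997=747 [pair 2] h(8,79)=(8*31+79)%997=327 [pair 3] h(62,40)=(62*31+40)%997=965 [pair 4] -> [858, 761, 747, 327, 965]
  Sibling for proof at L0: 87
L2: h(858,761)=(858*31+761)%997=440 [pair 0] h(747,327)=(747*31+327)%997=553 [pair 1] h(965,965)=(965*31+965)%997=970 [pair 2] -> [440, 553, 970]
  Sibling for proof at L1: 858
L3: h(440,553)=(440*31+553)%997=235 [pair 0] h(970,970)=(970*31+970)%997=133 [pair 1] -> [235, 133]
  Sibling for proof at L2: 553
L4: h(235,133)=(235*31+133)%997=439 [pair 0] -> [439]
  Sibling for proof at L3: 133
Root: 439
Proof path (sibling hashes from leaf to root): [87, 858, 553, 133]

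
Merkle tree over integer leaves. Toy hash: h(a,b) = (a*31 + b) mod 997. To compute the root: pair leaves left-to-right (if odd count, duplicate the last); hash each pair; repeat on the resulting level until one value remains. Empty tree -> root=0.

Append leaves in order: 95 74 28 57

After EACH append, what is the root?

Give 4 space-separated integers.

Answer: 95 28 767 796

Derivation:
After append 95 (leaves=[95]):
  L0: [95]
  root=95
After append 74 (leaves=[95, 74]):
  L0: [95, 74]
  L1: h(95,74)=(95*31+74)%997=28 -> [28]
  root=28
After append 28 (leaves=[95, 74, 28]):
  L0: [95, 74, 28]
  L1: h(95,74)=(95*31+74)%997=28 h(28,28)=(28*31+28)%997=896 -> [28, 896]
  L2: h(28,896)=(28*31+896)%997=767 -> [767]
  root=767
After append 57 (leaves=[95, 74, 28, 57]):
  L0: [95, 74, 28, 57]
  L1: h(95,74)=(95*31+74)%997=28 h(28,57)=(28*31+57)%997=925 -> [28, 925]
  L2: h(28,925)=(28*31+925)%997=796 -> [796]
  root=796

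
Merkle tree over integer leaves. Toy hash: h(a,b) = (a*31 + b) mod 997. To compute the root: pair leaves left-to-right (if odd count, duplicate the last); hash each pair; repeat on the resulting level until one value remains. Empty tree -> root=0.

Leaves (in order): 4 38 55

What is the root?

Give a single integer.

L0: [4, 38, 55]
L1: h(4,38)=(4*31+38)%997=162 h(55,55)=(55*31+55)%997=763 -> [162, 763]
L2: h(162,763)=(162*31+763)%997=800 -> [800]

Answer: 800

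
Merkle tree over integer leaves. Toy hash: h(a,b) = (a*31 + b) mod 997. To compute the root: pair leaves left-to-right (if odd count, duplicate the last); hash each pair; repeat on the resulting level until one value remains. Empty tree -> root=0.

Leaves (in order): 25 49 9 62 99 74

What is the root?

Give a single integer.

L0: [25, 49, 9, 62, 99, 74]
L1: h(25,49)=(25*31+49)%997=824 h(9,62)=(9*31+62)%997=341 h(99,74)=(99*31+74)%997=152 -> [824, 341, 152]
L2: h(824,341)=(824*31+341)%997=960 h(152,152)=(152*31+152)%997=876 -> [960, 876]
L3: h(960,876)=(960*31+876)%997=726 -> [726]

Answer: 726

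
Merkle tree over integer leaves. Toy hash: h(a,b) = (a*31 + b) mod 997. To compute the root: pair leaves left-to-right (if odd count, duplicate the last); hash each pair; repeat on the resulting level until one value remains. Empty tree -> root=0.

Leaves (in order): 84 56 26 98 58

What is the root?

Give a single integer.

Answer: 629

Derivation:
L0: [84, 56, 26, 98, 58]
L1: h(84,56)=(84*31+56)%997=666 h(26,98)=(26*31+98)%997=904 h(58,58)=(58*31+58)%997=859 -> [666, 904, 859]
L2: h(666,904)=(666*31+904)%997=613 h(859,859)=(859*31+859)%997=569 -> [613, 569]
L3: h(613,569)=(613*31+569)%997=629 -> [629]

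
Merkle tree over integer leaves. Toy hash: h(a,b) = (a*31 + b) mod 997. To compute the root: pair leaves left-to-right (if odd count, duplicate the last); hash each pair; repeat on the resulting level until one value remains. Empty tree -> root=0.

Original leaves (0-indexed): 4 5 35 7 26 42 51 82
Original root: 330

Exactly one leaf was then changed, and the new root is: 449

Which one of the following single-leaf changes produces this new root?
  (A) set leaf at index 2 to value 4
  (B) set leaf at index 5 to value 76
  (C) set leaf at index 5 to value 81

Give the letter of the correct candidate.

Original leaves: [4, 5, 35, 7, 26, 42, 51, 82]
Target new root: 449
Try each candidate change and compute the resulting root:
Candidate A: set leaf[2] = 4 -> leaves = [4, 5, 4, 7, 26, 42, 51, 82]
  L0: [4, 5, 4, 7, 26, 42, 51, 82]
  L1: h(4,5)=(4*31+5)%997=129 h(4,7)=(4*31+7)%997=131 h(26,42)=(26*31+42)%997=848 h(51,82)=(51*31+82)%997=666 -> [129, 131, 848, 666]
  L2: h(129,131)=(129*31+131)%997=142 h(848,666)=(848*31+666)%997=35 -> [142, 35]
  L3: h(142,35)=(142*31+35)%997=449 -> [449]
  root = 449 == target 449  ** MATCH **
Candidate B: set leaf[5] = 76 -> leaves = [4, 5, 35, 7, 26, 76, 51, 82]
  L0: [4, 5, 35, 7, 26, 76, 51, 82]
  L1: h(4,5)=(4*31+5)%997=129 h(35,7)=(35*31+7)%997=95 h(26,76)=(26*31+76)%997=882 h(51,82)=(51*31+82)%997=666 -> [129, 95, 882, 666]
  L2: h(129,95)=(129*31+95)%997=106 h(882,666)=(882*31+666)%997=92 -> [106, 92]
  L3: h(106,92)=(106*31+92)%997=387 -> [387]
  root = 387 != target 449
Candidate C: set leaf[5] = 81 -> leaves = [4, 5, 35, 7, 26, 81, 51, 82]
  L0: [4, 5, 35, 7, 26, 81, 51, 82]
  L1: h(4,5)=(4*31+5)%997=129 h(35,7)=(35*31+7)%997=95 h(26,81)=(26*31+81)%997=887 h(51,82)=(51*31+82)%997=666 -> [129, 95, 887, 666]
  L2: h(129,95)=(129*31+95)%997=106 h(887,666)=(887*31+666)%997=247 -> [106, 247]
  L3: h(106,247)=(106*31+247)%997=542 -> [542]
  root = 542 != target 449
Candidate A produces the target root.

Answer: A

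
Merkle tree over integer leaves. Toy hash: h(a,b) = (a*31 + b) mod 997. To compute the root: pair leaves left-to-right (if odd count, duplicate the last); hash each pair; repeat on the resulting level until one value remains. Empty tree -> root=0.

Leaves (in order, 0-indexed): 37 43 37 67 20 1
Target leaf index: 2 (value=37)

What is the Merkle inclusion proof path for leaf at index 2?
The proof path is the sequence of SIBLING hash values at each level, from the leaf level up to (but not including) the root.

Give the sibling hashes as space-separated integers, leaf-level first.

Answer: 67 193 929

Derivation:
L0 (leaves): [37, 43, 37, 67, 20, 1], target index=2
L1: h(37,43)=(37*31+43)%997=193 [pair 0] h(37,67)=(37*31+67)%997=217 [pair 1] h(20,1)=(20*31+1)%997=621 [pair 2] -> [193, 217, 621]
  Sibling for proof at L0: 67
L2: h(193,217)=(193*31+217)%997=218 [pair 0] h(621,621)=(621*31+621)%997=929 [pair 1] -> [218, 929]
  Sibling for proof at L1: 193
L3: h(218,929)=(218*31+929)%997=708 [pair 0] -> [708]
  Sibling for proof at L2: 929
Root: 708
Proof path (sibling hashes from leaf to root): [67, 193, 929]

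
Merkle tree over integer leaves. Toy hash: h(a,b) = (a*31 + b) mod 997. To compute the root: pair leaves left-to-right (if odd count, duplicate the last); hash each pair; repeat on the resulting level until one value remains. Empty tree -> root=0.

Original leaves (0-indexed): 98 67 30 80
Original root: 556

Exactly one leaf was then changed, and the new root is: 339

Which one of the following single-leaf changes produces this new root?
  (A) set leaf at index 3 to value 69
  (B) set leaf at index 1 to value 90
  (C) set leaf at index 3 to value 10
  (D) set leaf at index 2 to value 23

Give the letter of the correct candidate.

Original leaves: [98, 67, 30, 80]
Target new root: 339
Try each candidate change and compute the resulting root:
Candidate A: set leaf[3] = 69 -> leaves = [98, 67, 30, 69]
  L0: [98, 67, 30, 69]
  L1: h(98,67)=(98*31+67)%997=114 h(30,69)=(30*31+69)%997=2 -> [114, 2]
  L2: h(114,2)=(114*31+2)%997=545 -> [545]
  root = 545 != target 339
Candidate B: set leaf[1] = 90 -> leaves = [98, 90, 30, 80]
  L0: [98, 90, 30, 80]
  L1: h(98,90)=(98*31+90)%997=137 h(30,80)=(30*31+80)%997=13 -> [137, 13]
  L2: h(137,13)=(137*31+13)%997=272 -> [272]
  root = 272 != target 339
Candidate C: set leaf[3] = 10 -> leaves = [98, 67, 30, 10]
  L0: [98, 67, 30, 10]
  L1: h(98,67)=(98*31+67)%997=114 h(30,10)=(30*31+10)%997=940 -> [114, 940]
  L2: h(114,940)=(114*31+940)%997=486 -> [486]
  root = 486 != target 339
Candidate D: set leaf[2] = 23 -> leaves = [98, 67, 23, 80]
  L0: [98, 67, 23, 80]
  L1: h(98,67)=(98*31+67)%997=114 h(23,80)=(23*31+80)%997=793 -> [114, 793]
  L2: h(114,793)=(114*31+793)%997=339 -> [339]
  root = 339 == target 339  ** MATCH **
Candidate D produces the target root.

Answer: D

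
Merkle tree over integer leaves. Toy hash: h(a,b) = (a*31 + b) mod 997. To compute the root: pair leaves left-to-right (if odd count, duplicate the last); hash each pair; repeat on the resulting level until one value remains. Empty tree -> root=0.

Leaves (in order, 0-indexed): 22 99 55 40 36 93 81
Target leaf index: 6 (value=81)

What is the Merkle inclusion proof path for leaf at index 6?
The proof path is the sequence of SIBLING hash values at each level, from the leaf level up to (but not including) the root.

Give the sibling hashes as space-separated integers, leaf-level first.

L0 (leaves): [22, 99, 55, 40, 36, 93, 81], target index=6
L1: h(22,99)=(22*31+99)%997=781 [pair 0] h(55,40)=(55*31+40)%997=748 [pair 1] h(36,93)=(36*31+93)%997=212 [pair 2] h(81,81)=(81*31+81)%997=598 [pair 3] -> [781, 748, 212, 598]
  Sibling for proof at L0: 81
L2: h(781,748)=(781*31+748)%997=34 [pair 0] h(212,598)=(212*31+598)%997=191 [pair 1] -> [34, 191]
  Sibling for proof at L1: 212
L3: h(34,191)=(34*31+191)%997=248 [pair 0] -> [248]
  Sibling for proof at L2: 34
Root: 248
Proof path (sibling hashes from leaf to root): [81, 212, 34]

Answer: 81 212 34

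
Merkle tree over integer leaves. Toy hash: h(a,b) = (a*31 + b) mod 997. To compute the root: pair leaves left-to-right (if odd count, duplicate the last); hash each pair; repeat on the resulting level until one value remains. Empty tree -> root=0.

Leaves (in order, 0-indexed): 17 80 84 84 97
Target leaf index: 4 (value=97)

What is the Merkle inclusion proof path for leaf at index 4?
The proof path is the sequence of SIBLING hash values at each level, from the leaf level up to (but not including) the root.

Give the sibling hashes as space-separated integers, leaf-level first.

L0 (leaves): [17, 80, 84, 84, 97], target index=4
L1: h(17,80)=(17*31+80)%997=607 [pair 0] h(84,84)=(84*31+84)%997=694 [pair 1] h(97,97)=(97*31+97)%997=113 [pair 2] -> [607, 694, 113]
  Sibling for proof at L0: 97
L2: h(607,694)=(607*31+694)%997=568 [pair 0] h(113,113)=(113*31+113)%997=625 [pair 1] -> [568, 625]
  Sibling for proof at L1: 113
L3: h(568,625)=(568*31+625)%997=287 [pair 0] -> [287]
  Sibling for proof at L2: 568
Root: 287
Proof path (sibling hashes from leaf to root): [97, 113, 568]

Answer: 97 113 568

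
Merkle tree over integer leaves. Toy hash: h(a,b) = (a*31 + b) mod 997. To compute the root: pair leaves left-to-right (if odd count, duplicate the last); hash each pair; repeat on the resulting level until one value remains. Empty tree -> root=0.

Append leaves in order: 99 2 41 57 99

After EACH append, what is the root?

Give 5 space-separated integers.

Answer: 99 80 801 817 84

Derivation:
After append 99 (leaves=[99]):
  L0: [99]
  root=99
After append 2 (leaves=[99, 2]):
  L0: [99, 2]
  L1: h(99,2)=(99*31+2)%997=80 -> [80]
  root=80
After append 41 (leaves=[99, 2, 41]):
  L0: [99, 2, 41]
  L1: h(99,2)=(99*31+2)%997=80 h(41,41)=(41*31+41)%997=315 -> [80, 315]
  L2: h(80,315)=(80*31+315)%997=801 -> [801]
  root=801
After append 57 (leaves=[99, 2, 41, 57]):
  L0: [99, 2, 41, 57]
  L1: h(99,2)=(99*31+2)%997=80 h(41,57)=(41*31+57)%997=331 -> [80, 331]
  L2: h(80,331)=(80*31+331)%997=817 -> [817]
  root=817
After append 99 (leaves=[99, 2, 41, 57, 99]):
  L0: [99, 2, 41, 57, 99]
  L1: h(99,2)=(99*31+2)%997=80 h(41,57)=(41*31+57)%997=331 h(99,99)=(99*31+99)%997=177 -> [80, 331, 177]
  L2: h(80,331)=(80*31+331)%997=817 h(177,177)=(177*31+177)%997=679 -> [817, 679]
  L3: h(817,679)=(817*31+679)%997=84 -> [84]
  root=84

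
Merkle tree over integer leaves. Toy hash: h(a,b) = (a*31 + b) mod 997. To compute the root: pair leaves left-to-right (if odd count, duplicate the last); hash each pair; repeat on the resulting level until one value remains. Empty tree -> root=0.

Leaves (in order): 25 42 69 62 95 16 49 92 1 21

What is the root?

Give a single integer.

L0: [25, 42, 69, 62, 95, 16, 49, 92, 1, 21]
L1: h(25,42)=(25*31+42)%997=817 h(69,62)=(69*31+62)%997=207 h(95,16)=(95*31+16)%997=967 h(49,92)=(49*31+92)%997=614 h(1,21)=(1*31+21)%997=52 -> [817, 207, 967, 614, 52]
L2: h(817,207)=(817*31+207)%997=609 h(967,614)=(967*31+614)%997=681 h(52,52)=(52*31+52)%997=667 -> [609, 681, 667]
L3: h(609,681)=(609*31+681)%997=617 h(667,667)=(667*31+667)%997=407 -> [617, 407]
L4: h(617,407)=(617*31+407)%997=591 -> [591]

Answer: 591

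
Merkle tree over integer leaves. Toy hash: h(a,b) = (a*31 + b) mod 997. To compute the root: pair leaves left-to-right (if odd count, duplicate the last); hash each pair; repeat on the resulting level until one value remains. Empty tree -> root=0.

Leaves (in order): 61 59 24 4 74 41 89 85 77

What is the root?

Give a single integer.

L0: [61, 59, 24, 4, 74, 41, 89, 85, 77]
L1: h(61,59)=(61*31+59)%997=953 h(24,4)=(24*31+4)%997=748 h(74,41)=(74*31+41)%997=341 h(89,85)=(89*31+85)%997=850 h(77,77)=(77*31+77)%997=470 -> [953, 748, 341, 850, 470]
L2: h(953,748)=(953*31+748)%997=381 h(341,850)=(341*31+850)%997=454 h(470,470)=(470*31+470)%997=85 -> [381, 454, 85]
L3: h(381,454)=(381*31+454)%997=301 h(85,85)=(85*31+85)%997=726 -> [301, 726]
L4: h(301,726)=(301*31+726)%997=87 -> [87]

Answer: 87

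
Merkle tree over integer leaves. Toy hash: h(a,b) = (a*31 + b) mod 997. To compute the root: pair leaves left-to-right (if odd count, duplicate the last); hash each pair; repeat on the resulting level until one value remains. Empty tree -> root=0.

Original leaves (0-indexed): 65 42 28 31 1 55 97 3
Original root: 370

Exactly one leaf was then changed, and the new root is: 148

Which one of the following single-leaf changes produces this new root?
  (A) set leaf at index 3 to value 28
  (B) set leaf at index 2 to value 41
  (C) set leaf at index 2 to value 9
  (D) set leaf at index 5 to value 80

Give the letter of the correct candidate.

Answer: D

Derivation:
Original leaves: [65, 42, 28, 31, 1, 55, 97, 3]
Target new root: 148
Try each candidate change and compute the resulting root:
Candidate A: set leaf[3] = 28 -> leaves = [65, 42, 28, 28, 1, 55, 97, 3]
  L0: [65, 42, 28, 28, 1, 55, 97, 3]
  L1: h(65,42)=(65*31+42)%997=63 h(28,28)=(28*31+28)%997=896 h(1,55)=(1*31+55)%997=86 h(97,3)=(97*31+3)%997=19 -> [63, 896, 86, 19]
  L2: h(63,896)=(63*31+896)%997=855 h(86,19)=(86*31+19)%997=691 -> [855, 691]
  L3: h(855,691)=(855*31+691)%997=277 -> [277]
  root = 277 != target 148
Candidate B: set leaf[2] = 41 -> leaves = [65, 42, 41, 31, 1, 55, 97, 3]
  L0: [65, 42, 41, 31, 1, 55, 97, 3]
  L1: h(65,42)=(65*31+42)%997=63 h(41,31)=(41*31+31)%997=305 h(1,55)=(1*31+55)%997=86 h(97,3)=(97*31+3)%997=19 -> [63, 305, 86, 19]
  L2: h(63,305)=(63*31+305)%997=264 h(86,19)=(86*31+19)%997=691 -> [264, 691]
  L3: h(264,691)=(264*31+691)%997=899 -> [899]
  root = 899 != target 148
Candidate C: set leaf[2] = 9 -> leaves = [65, 42, 9, 31, 1, 55, 97, 3]
  L0: [65, 42, 9, 31, 1, 55, 97, 3]
  L1: h(65,42)=(65*31+42)%997=63 h(9,31)=(9*31+31)%997=310 h(1,55)=(1*31+55)%997=86 h(97,3)=(97*31+3)%997=19 -> [63, 310, 86, 19]
  L2: h(63,310)=(63*31+310)%997=269 h(86,19)=(86*31+19)%997=691 -> [269, 691]
  L3: h(269,691)=(269*31+691)%997=57 -> [57]
  root = 57 != target 148
Candidate D: set leaf[5] = 80 -> leaves = [65, 42, 28, 31, 1, 80, 97, 3]
  L0: [65, 42, 28, 31, 1, 80, 97, 3]
  L1: h(65,42)=(65*31+42)%997=63 h(28,31)=(28*31+31)%997=899 h(1,80)=(1*31+80)%997=111 h(97,3)=(97*31+3)%997=19 -> [63, 899, 111, 19]
  L2: h(63,899)=(63*31+899)%997=858 h(111,19)=(111*31+19)%997=469 -> [858, 469]
  L3: h(858,469)=(858*31+469)%997=148 -> [148]
  root = 148 == target 148  ** MATCH **
Candidate D produces the target root.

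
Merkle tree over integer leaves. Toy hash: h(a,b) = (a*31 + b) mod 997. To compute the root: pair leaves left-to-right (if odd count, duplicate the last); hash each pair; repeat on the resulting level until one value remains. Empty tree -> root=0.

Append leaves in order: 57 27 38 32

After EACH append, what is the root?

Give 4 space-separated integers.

Answer: 57 797 1 992

Derivation:
After append 57 (leaves=[57]):
  L0: [57]
  root=57
After append 27 (leaves=[57, 27]):
  L0: [57, 27]
  L1: h(57,27)=(57*31+27)%997=797 -> [797]
  root=797
After append 38 (leaves=[57, 27, 38]):
  L0: [57, 27, 38]
  L1: h(57,27)=(57*31+27)%997=797 h(38,38)=(38*31+38)%997=219 -> [797, 219]
  L2: h(797,219)=(797*31+219)%997=1 -> [1]
  root=1
After append 32 (leaves=[57, 27, 38, 32]):
  L0: [57, 27, 38, 32]
  L1: h(57,27)=(57*31+27)%997=797 h(38,32)=(38*31+32)%997=213 -> [797, 213]
  L2: h(797,213)=(797*31+213)%997=992 -> [992]
  root=992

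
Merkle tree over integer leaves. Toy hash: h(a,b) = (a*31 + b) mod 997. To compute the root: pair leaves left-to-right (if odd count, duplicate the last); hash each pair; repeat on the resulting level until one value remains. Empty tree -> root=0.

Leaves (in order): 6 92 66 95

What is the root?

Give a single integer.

Answer: 789

Derivation:
L0: [6, 92, 66, 95]
L1: h(6,92)=(6*31+92)%997=278 h(66,95)=(66*31+95)%997=147 -> [278, 147]
L2: h(278,147)=(278*31+147)%997=789 -> [789]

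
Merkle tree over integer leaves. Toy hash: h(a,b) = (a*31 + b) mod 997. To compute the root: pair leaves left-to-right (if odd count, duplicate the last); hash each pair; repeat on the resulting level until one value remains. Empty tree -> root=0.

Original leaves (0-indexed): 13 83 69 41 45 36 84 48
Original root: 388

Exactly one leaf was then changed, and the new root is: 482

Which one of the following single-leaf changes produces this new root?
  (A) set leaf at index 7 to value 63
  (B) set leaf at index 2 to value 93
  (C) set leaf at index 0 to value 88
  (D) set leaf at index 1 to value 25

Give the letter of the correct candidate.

Original leaves: [13, 83, 69, 41, 45, 36, 84, 48]
Target new root: 482
Try each candidate change and compute the resulting root:
Candidate A: set leaf[7] = 63 -> leaves = [13, 83, 69, 41, 45, 36, 84, 63]
  L0: [13, 83, 69, 41, 45, 36, 84, 63]
  L1: h(13,83)=(13*31+83)%997=486 h(69,41)=(69*31+41)%997=186 h(45,36)=(45*31+36)%997=434 h(84,63)=(84*31+63)%997=673 -> [486, 186, 434, 673]
  L2: h(486,186)=(486*31+186)%997=297 h(434,673)=(434*31+673)%997=169 -> [297, 169]
  L3: h(297,169)=(297*31+169)%997=403 -> [403]
  root = 403 != target 482
Candidate B: set leaf[2] = 93 -> leaves = [13, 83, 93, 41, 45, 36, 84, 48]
  L0: [13, 83, 93, 41, 45, 36, 84, 48]
  L1: h(13,83)=(13*31+83)%997=486 h(93,41)=(93*31+41)%997=930 h(45,36)=(45*31+36)%997=434 h(84,48)=(84*31+48)%997=658 -> [486, 930, 434, 658]
  L2: h(486,930)=(486*31+930)%997=44 h(434,658)=(434*31+658)%997=154 -> [44, 154]
  L3: h(44,154)=(44*31+154)%997=521 -> [521]
  root = 521 != target 482
Candidate C: set leaf[0] = 88 -> leaves = [88, 83, 69, 41, 45, 36, 84, 48]
  L0: [88, 83, 69, 41, 45, 36, 84, 48]
  L1: h(88,83)=(88*31+83)%997=817 h(69,41)=(69*31+41)%997=186 h(45,36)=(45*31+36)%997=434 h(84,48)=(84*31+48)%997=658 -> [817, 186, 434, 658]
  L2: h(817,186)=(817*31+186)%997=588 h(434,658)=(434*31+658)%997=154 -> [588, 154]
  L3: h(588,154)=(588*31+154)%997=436 -> [436]
  root = 436 != target 482
Candidate D: set leaf[1] = 25 -> leaves = [13, 25, 69, 41, 45, 36, 84, 48]
  L0: [13, 25, 69, 41, 45, 36, 84, 48]
  L1: h(13,25)=(13*31+25)%997=428 h(69,41)=(69*31+41)%997=186 h(45,36)=(45*31+36)%997=434 h(84,48)=(84*31+48)%997=658 -> [428, 186, 434, 658]
  L2: h(428,186)=(428*31+186)%997=493 h(434,658)=(434*31+658)%997=154 -> [493, 154]
  L3: h(493,154)=(493*31+154)%997=482 -> [482]
  root = 482 == target 482  ** MATCH **
Candidate D produces the target root.

Answer: D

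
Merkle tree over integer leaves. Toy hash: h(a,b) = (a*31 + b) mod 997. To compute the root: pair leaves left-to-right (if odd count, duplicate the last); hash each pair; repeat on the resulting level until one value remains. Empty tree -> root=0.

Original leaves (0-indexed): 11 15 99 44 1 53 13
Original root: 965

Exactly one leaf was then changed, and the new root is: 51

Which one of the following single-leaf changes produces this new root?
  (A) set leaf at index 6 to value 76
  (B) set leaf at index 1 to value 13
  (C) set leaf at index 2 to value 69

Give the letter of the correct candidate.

Answer: C

Derivation:
Original leaves: [11, 15, 99, 44, 1, 53, 13]
Target new root: 51
Try each candidate change and compute the resulting root:
Candidate A: set leaf[6] = 76 -> leaves = [11, 15, 99, 44, 1, 53, 76]
  L0: [11, 15, 99, 44, 1, 53, 76]
  L1: h(11,15)=(11*31+15)%997=356 h(99,44)=(99*31+44)%997=122 h(1,53)=(1*31+53)%997=84 h(76,76)=(76*31+76)%997=438 -> [356, 122, 84, 438]
  L2: h(356,122)=(356*31+122)%997=191 h(84,438)=(84*31+438)%997=51 -> [191, 51]
  L3: h(191,51)=(191*31+51)%997=987 -> [987]
  root = 987 != target 51
Candidate B: set leaf[1] = 13 -> leaves = [11, 13, 99, 44, 1, 53, 13]
  L0: [11, 13, 99, 44, 1, 53, 13]
  L1: h(11,13)=(11*31+13)%997=354 h(99,44)=(99*31+44)%997=122 h(1,53)=(1*31+53)%997=84 h(13,13)=(13*31+13)%997=416 -> [354, 122, 84, 416]
  L2: h(354,122)=(354*31+122)%997=129 h(84,416)=(84*31+416)%997=29 -> [129, 29]
  L3: h(129,29)=(129*31+29)%997=40 -> [40]
  root = 40 != target 51
Candidate C: set leaf[2] = 69 -> leaves = [11, 15, 69, 44, 1, 53, 13]
  L0: [11, 15, 69, 44, 1, 53, 13]
  L1: h(11,15)=(11*31+15)%997=356 h(69,44)=(69*31+44)%997=189 h(1,53)=(1*31+53)%997=84 h(13,13)=(13*31+13)%997=416 -> [356, 189, 84, 416]
  L2: h(356,189)=(356*31+189)%997=258 h(84,416)=(84*31+416)%997=29 -> [258, 29]
  L3: h(258,29)=(258*31+29)%997=51 -> [51]
  root = 51 == target 51  ** MATCH **
Candidate C produces the target root.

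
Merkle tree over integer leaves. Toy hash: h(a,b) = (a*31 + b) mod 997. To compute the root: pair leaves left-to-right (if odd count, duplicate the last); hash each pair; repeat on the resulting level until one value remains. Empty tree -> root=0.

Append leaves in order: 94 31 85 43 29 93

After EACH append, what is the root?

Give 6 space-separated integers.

Answer: 94 951 297 255 712 766

Derivation:
After append 94 (leaves=[94]):
  L0: [94]
  root=94
After append 31 (leaves=[94, 31]):
  L0: [94, 31]
  L1: h(94,31)=(94*31+31)%997=951 -> [951]
  root=951
After append 85 (leaves=[94, 31, 85]):
  L0: [94, 31, 85]
  L1: h(94,31)=(94*31+31)%997=951 h(85,85)=(85*31+85)%997=726 -> [951, 726]
  L2: h(951,726)=(951*31+726)%997=297 -> [297]
  root=297
After append 43 (leaves=[94, 31, 85, 43]):
  L0: [94, 31, 85, 43]
  L1: h(94,31)=(94*31+31)%997=951 h(85,43)=(85*31+43)%997=684 -> [951, 684]
  L2: h(951,684)=(951*31+684)%997=255 -> [255]
  root=255
After append 29 (leaves=[94, 31, 85, 43, 29]):
  L0: [94, 31, 85, 43, 29]
  L1: h(94,31)=(94*31+31)%997=951 h(85,43)=(85*31+43)%997=684 h(29,29)=(29*31+29)%997=928 -> [951, 684, 928]
  L2: h(951,684)=(951*31+684)%997=255 h(928,928)=(928*31+928)%997=783 -> [255, 783]
  L3: h(255,783)=(255*31+783)%997=712 -> [712]
  root=712
After append 93 (leaves=[94, 31, 85, 43, 29, 93]):
  L0: [94, 31, 85, 43, 29, 93]
  L1: h(94,31)=(94*31+31)%997=951 h(85,43)=(85*31+43)%997=684 h(29,93)=(29*31+93)%997=992 -> [951, 684, 992]
  L2: h(951,684)=(951*31+684)%997=255 h(992,992)=(992*31+992)%997=837 -> [255, 837]
  L3: h(255,837)=(255*31+837)%997=766 -> [766]
  root=766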